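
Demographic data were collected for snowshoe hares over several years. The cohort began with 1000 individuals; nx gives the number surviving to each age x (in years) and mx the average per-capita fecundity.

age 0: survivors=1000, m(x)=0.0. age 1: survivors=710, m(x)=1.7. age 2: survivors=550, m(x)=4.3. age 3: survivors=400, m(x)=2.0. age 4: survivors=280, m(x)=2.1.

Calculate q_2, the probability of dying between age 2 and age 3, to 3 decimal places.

lx = nx/n0 = nx/1000: 1, 0.71, 0.55, 0.4, 0.28
q_2 = (l_2 − l_3) / l_2 = (0.55 − 0.4) / 0.55
     = 0.15 / 0.55 = 0.272727… → 0.273

0.273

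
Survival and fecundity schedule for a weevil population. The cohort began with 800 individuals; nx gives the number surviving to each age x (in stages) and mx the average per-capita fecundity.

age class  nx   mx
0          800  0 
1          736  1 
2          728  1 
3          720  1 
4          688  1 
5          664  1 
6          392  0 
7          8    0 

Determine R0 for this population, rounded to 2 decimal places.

4.42

lx = nx/n0 = nx/800: 1, 0.92, 0.91, 0.9, 0.86, 0.83, 0.49, 0.01
lx·mx by age: 0, 0.92, 0.91, 0.9, 0.86, 0.83, 0, 0
R0 = Σ lx·mx = 4.42 → 4.42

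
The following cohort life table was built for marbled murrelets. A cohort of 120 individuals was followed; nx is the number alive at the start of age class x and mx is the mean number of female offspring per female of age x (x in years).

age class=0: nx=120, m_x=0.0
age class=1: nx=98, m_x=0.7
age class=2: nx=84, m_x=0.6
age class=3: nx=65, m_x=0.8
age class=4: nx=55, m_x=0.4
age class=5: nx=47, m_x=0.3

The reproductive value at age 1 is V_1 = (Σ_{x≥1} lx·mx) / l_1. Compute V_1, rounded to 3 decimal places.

2.113

lx = nx/n0 = nx/120: 1, 0.81667…, 0.7, 0.54167…, 0.45833…, 0.39167…
lx·mx for x ≥ 1: 0.571667…, 0.42, 0.433333…, 0.183333…, 0.1175… → sum = 1.725833…
V_1 = 1.725833… / l_1 = 1.725833… / 0.816667… = 2.113265… → 2.113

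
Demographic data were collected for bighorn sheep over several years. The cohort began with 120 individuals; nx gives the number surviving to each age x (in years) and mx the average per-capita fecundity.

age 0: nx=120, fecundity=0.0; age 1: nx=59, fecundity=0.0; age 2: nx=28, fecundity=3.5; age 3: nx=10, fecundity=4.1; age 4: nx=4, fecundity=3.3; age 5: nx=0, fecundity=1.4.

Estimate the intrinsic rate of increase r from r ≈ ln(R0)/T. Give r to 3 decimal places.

0.097

lx = nx/n0 = nx/120: 1, 0.49167…, 0.23333…, 0.08333…, 0.03333…, 0
R0 = Σ lx·mx = 0 + 0 + 0.81667… + 0.34167… + 0.11… + 0 = 1.268333…
Σ x·lx·mx = 3.098333…; T = 3.098333…/1.268333… = 2.44284…
r ≈ ln(R0)/T = ln(1.268333…)/2.44284… = 0.09731… → 0.097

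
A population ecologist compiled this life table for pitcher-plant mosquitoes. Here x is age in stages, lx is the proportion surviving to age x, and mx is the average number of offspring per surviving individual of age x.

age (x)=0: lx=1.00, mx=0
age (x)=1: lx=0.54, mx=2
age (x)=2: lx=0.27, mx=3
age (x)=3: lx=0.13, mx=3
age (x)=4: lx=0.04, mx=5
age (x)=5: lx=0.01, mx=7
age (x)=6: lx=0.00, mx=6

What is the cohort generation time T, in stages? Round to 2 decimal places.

1.97

lx·mx: 0, 1.08, 0.81, 0.39, 0.2, 0.07, 0 → R0 = 2.55
x·lx·mx: 0, 1.08, 1.62, 1.17, 0.8, 0.35, 0 → Σ = 5.02
T = 5.02 / 2.55 = 1.968627… → 1.97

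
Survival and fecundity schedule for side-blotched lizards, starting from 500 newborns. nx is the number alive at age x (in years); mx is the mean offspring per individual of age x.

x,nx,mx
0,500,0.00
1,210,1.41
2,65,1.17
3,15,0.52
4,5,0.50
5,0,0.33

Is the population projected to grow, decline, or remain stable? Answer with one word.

lx = nx/n0 = nx/500: 1, 0.42, 0.13, 0.03, 0.01, 0
R0 = Σ lx·mx = 0 + 0.5922 + 0.1521 + 0.0156 + 0.005 + 0 = 0.7649
R0 < 1, so the population is declining.

declining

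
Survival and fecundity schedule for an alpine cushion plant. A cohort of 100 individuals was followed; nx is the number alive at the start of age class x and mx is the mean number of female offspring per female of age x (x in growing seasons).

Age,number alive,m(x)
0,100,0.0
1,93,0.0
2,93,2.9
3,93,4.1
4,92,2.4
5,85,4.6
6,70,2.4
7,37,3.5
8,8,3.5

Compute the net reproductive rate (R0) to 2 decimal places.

15.88

lx = nx/n0 = nx/100: 1, 0.93, 0.93, 0.93, 0.92, 0.85, 0.7, 0.37, 0.08
lx·mx by age: 0, 0, 2.697, 3.813, 2.208, 3.91, 1.68, 1.295, 0.28
R0 = Σ lx·mx = 15.883 → 15.88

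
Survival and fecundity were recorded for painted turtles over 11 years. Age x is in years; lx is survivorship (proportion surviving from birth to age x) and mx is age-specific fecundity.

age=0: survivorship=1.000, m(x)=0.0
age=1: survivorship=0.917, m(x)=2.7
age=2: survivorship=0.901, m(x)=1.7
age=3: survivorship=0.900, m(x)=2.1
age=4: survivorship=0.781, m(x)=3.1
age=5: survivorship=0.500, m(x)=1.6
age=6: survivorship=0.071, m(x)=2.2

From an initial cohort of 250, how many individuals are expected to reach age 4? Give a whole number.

195

Expected survivors = N0 · l_4 = 250 × 0.781 = 195.25 → 195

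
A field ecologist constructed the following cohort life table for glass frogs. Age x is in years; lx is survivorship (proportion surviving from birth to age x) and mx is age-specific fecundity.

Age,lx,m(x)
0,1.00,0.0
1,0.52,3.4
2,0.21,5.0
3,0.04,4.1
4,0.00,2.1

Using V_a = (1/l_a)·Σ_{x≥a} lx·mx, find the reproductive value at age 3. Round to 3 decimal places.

4.100

lx·mx for x ≥ 3: 0.164, 0 → sum = 0.164
V_3 = 0.164 / l_3 = 0.164 / 0.04 = 4.1 → 4.100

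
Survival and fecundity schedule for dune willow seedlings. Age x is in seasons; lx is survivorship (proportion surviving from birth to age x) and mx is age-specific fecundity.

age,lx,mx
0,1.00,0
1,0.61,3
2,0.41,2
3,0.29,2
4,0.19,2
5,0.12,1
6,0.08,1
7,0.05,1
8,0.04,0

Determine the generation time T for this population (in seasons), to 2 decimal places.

lx·mx: 0, 1.83, 0.82, 0.58, 0.38, 0.12, 0.08, 0.05, 0 → R0 = 3.86
x·lx·mx: 0, 1.83, 1.64, 1.74, 1.52, 0.6, 0.48, 0.35, 0 → Σ = 8.16
T = 8.16 / 3.86 = 2.11399… → 2.11

2.11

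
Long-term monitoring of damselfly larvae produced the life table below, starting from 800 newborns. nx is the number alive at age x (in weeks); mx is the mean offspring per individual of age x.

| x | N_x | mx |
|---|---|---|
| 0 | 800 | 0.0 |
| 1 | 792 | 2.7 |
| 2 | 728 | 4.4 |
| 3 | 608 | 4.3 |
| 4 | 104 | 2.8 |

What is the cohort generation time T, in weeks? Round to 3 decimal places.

lx = nx/n0 = nx/800: 1, 0.99, 0.91, 0.76, 0.13
lx·mx: 0, 2.673, 4.004, 3.268, 0.364 → R0 = 10.309
x·lx·mx: 0, 2.673, 8.008, 9.804, 1.456 → Σ = 21.941
T = 21.941 / 10.309 = 2.128334… → 2.128

2.128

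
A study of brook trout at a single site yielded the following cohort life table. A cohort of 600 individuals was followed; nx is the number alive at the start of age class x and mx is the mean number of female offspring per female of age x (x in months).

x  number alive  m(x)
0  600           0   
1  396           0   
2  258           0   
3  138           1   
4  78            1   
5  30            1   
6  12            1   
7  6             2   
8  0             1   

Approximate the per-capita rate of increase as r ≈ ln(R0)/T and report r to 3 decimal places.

-0.209

lx = nx/n0 = nx/600: 1, 0.66, 0.43, 0.23, 0.13, 0.05, 0.02, 0.01, 0
R0 = Σ lx·mx = 0 + 0 + 0 + 0.23 + 0.13 + 0.05 + 0.02 + 0.02 + 0 = 0.45
Σ x·lx·mx = 1.72; T = 1.72/0.45 = 3.82222…
r ≈ ln(R0)/T = ln(0.45)/3.82222… = -0.20891… → -0.209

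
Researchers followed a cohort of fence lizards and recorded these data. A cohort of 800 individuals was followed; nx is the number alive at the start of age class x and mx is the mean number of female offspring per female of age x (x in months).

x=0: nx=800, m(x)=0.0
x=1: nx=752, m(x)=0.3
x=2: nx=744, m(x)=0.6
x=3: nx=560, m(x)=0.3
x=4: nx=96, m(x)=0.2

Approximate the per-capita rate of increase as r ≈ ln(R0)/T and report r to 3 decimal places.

0.036

lx = nx/n0 = nx/800: 1, 0.94, 0.93, 0.7, 0.12
R0 = Σ lx·mx = 0 + 0.282 + 0.558 + 0.21 + 0.024 = 1.074
Σ x·lx·mx = 2.124; T = 2.124/1.074 = 1.97765…
r ≈ ln(R0)/T = ln(1.074)/1.97765… = 0.0361… → 0.036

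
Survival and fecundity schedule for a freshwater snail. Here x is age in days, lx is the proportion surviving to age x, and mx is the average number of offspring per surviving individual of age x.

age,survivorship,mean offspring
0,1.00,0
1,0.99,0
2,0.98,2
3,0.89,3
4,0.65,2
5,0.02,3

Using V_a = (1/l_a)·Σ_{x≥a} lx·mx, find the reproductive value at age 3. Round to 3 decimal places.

4.528

lx·mx for x ≥ 3: 2.67, 1.3, 0.06 → sum = 4.03
V_3 = 4.03 / l_3 = 4.03 / 0.89 = 4.52809… → 4.528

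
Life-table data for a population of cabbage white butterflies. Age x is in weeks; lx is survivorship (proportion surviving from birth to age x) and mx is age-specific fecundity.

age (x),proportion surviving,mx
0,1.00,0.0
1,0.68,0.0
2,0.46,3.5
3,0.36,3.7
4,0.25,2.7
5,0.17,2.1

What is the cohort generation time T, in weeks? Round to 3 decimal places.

lx·mx: 0, 0, 1.61, 1.332, 0.675, 0.357 → R0 = 3.974
x·lx·mx: 0, 0, 3.22, 3.996, 2.7, 1.785 → Σ = 11.701
T = 11.701 / 3.974 = 2.944389… → 2.944

2.944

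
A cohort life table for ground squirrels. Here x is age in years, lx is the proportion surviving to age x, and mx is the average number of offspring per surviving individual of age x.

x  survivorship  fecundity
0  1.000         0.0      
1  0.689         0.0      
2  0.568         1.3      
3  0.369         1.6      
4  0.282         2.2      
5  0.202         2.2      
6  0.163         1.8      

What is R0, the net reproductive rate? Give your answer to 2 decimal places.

lx·mx by age: 0, 0, 0.7384, 0.5904, 0.6204, 0.4444, 0.2934
R0 = Σ lx·mx = 2.687 → 2.69

2.69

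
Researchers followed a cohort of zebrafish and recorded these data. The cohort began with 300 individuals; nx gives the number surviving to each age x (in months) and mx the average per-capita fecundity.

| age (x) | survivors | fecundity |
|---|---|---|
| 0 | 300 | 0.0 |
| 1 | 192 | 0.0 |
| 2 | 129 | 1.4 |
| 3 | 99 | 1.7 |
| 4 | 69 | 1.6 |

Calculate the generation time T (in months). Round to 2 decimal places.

lx = nx/n0 = nx/300: 1, 0.64, 0.43, 0.33, 0.23
lx·mx: 0, 0, 0.602, 0.561, 0.368 → R0 = 1.531
x·lx·mx: 0, 0, 1.204, 1.683, 1.472 → Σ = 4.359
T = 4.359 / 1.531 = 2.847159… → 2.85

2.85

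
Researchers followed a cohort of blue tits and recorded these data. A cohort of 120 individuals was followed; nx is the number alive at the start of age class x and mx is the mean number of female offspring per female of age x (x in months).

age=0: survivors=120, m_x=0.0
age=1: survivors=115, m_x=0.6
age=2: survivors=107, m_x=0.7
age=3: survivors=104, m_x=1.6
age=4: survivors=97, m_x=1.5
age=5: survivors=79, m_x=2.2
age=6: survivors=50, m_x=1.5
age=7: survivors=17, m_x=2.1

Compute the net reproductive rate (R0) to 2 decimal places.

lx = nx/n0 = nx/120: 1, 0.95833…, 0.89167…, 0.86667…, 0.80833…, 0.65833…, 0.41667…, 0.14167…
lx·mx by age: 0, 0.575…, 0.624167…, 1.386667…, 1.2125…, 1.448333…, 0.625…, 0.2975…
R0 = Σ lx·mx = 6.169167… → 6.17

6.17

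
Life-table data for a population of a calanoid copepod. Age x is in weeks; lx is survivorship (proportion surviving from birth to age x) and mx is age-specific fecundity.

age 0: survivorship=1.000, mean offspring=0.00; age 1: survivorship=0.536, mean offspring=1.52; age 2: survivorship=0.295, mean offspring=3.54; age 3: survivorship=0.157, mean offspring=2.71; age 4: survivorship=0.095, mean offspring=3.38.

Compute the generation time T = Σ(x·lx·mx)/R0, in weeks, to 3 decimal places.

lx·mx: 0, 0.81472, 1.0443, 0.42547, 0.3211 → R0 = 2.60559
x·lx·mx: 0, 0.81472, 2.0886, 1.27641, 1.2844 → Σ = 5.46413
T = 5.46413 / 2.60559 = 2.09708… → 2.097

2.097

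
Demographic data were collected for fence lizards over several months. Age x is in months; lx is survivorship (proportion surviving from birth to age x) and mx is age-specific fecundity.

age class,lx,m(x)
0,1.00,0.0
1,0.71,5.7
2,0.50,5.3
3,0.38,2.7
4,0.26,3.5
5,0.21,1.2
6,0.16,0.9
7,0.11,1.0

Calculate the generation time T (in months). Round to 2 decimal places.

lx·mx: 0, 4.047, 2.65, 1.026, 0.91, 0.252, 0.144, 0.11 → R0 = 9.139
x·lx·mx: 0, 4.047, 5.3, 3.078, 3.64, 1.26, 0.864, 0.77 → Σ = 18.959
T = 18.959 / 9.139 = 2.074516… → 2.07

2.07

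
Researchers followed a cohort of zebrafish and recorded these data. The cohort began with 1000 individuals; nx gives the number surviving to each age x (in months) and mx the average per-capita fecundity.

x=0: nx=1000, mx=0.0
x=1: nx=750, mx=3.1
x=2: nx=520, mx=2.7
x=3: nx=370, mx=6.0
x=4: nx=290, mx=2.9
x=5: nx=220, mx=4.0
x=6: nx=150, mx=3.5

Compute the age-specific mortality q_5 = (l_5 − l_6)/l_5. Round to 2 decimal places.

0.32

lx = nx/n0 = nx/1000: 1, 0.75, 0.52, 0.37, 0.29, 0.22, 0.15
q_5 = (l_5 − l_6) / l_5 = (0.22 − 0.15) / 0.22
     = 0.07 / 0.22 = 0.318182… → 0.32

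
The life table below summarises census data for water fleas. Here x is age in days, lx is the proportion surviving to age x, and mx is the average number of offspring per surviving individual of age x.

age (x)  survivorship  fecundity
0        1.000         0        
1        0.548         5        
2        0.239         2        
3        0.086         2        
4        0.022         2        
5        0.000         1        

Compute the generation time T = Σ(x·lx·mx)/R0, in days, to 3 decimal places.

1.278

lx·mx: 0, 2.74, 0.478, 0.172, 0.044, 0 → R0 = 3.434
x·lx·mx: 0, 2.74, 0.956, 0.516, 0.176, 0 → Σ = 4.388
T = 4.388 / 3.434 = 1.27781… → 1.278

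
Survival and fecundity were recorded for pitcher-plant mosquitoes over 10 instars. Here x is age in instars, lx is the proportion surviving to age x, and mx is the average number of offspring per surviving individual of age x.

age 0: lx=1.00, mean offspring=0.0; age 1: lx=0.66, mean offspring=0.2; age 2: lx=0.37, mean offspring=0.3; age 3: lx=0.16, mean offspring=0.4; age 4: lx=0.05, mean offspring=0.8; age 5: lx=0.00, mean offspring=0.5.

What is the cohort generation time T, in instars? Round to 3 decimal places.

2.035

lx·mx: 0, 0.132, 0.111, 0.064, 0.04, 0 → R0 = 0.347
x·lx·mx: 0, 0.132, 0.222, 0.192, 0.16, 0 → Σ = 0.706
T = 0.706 / 0.347 = 2.034582… → 2.035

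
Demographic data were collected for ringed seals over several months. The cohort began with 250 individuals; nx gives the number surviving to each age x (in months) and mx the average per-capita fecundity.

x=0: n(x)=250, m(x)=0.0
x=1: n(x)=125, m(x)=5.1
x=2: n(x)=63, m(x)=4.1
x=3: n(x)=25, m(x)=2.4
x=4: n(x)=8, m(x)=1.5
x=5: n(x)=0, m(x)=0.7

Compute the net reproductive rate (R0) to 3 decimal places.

lx = nx/n0 = nx/250: 1, 0.5, 0.252, 0.1, 0.032, 0
lx·mx by age: 0, 2.55, 1.0332, 0.24, 0.048, 0
R0 = Σ lx·mx = 3.8712 → 3.871

3.871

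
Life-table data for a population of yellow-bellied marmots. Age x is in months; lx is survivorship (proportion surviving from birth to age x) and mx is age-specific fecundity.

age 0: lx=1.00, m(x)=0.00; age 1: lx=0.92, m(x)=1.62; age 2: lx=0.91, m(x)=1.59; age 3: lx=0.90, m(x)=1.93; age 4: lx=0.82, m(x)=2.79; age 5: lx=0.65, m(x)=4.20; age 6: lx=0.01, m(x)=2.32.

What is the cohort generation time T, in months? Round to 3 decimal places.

3.349

lx·mx: 0, 1.4904, 1.4469, 1.737, 2.2878, 2.73, 0.0232 → R0 = 9.7153
x·lx·mx: 0, 1.4904, 2.8938, 5.211, 9.1512, 13.65, 0.1392 → Σ = 32.5356
T = 32.5356 / 9.7153 = 3.348903… → 3.349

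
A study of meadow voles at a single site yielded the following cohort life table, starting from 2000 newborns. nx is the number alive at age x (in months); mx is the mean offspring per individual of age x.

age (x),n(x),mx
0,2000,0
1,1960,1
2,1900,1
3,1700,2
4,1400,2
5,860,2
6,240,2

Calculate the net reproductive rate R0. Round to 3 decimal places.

6.130

lx = nx/n0 = nx/2000: 1, 0.98, 0.95, 0.85, 0.7, 0.43, 0.12
lx·mx by age: 0, 0.98, 0.95, 1.7, 1.4, 0.86, 0.24
R0 = Σ lx·mx = 6.13 → 6.130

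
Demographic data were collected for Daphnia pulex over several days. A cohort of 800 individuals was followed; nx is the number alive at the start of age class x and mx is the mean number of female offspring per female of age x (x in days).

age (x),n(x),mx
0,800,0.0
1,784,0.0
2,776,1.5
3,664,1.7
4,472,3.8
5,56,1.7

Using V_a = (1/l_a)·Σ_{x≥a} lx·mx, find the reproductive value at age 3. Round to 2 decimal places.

4.54

lx = nx/n0 = nx/800: 1, 0.98, 0.97, 0.83, 0.59, 0.07
lx·mx for x ≥ 3: 1.411, 2.242, 0.119 → sum = 3.772
V_3 = 3.772 / l_3 = 3.772 / 0.83 = 4.544578… → 4.54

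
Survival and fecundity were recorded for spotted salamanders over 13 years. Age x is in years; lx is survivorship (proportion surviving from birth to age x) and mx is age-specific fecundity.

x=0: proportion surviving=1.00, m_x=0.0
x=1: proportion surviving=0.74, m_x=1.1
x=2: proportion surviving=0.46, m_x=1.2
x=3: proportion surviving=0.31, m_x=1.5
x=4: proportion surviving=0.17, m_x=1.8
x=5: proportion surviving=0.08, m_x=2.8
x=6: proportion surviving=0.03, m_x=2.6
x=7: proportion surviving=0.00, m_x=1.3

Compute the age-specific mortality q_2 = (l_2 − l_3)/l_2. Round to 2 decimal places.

0.33

q_2 = (l_2 − l_3) / l_2 = (0.46 − 0.31) / 0.46
     = 0.15 / 0.46 = 0.326087… → 0.33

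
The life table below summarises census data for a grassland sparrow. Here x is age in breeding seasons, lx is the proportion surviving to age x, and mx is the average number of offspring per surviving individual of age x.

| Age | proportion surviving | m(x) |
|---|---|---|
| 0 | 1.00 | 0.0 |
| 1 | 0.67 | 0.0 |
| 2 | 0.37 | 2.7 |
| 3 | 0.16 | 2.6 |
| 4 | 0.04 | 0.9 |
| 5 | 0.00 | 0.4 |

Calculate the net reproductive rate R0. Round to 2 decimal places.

1.45

lx·mx by age: 0, 0, 0.999, 0.416, 0.036, 0
R0 = Σ lx·mx = 1.451 → 1.45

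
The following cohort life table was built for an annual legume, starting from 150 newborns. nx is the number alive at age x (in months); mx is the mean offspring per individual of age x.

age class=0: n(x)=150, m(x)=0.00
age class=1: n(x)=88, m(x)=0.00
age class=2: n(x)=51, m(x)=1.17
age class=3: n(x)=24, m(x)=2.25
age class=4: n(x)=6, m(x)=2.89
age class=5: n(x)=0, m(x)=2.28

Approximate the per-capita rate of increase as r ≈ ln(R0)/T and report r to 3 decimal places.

-0.051

lx = nx/n0 = nx/150: 1, 0.58667…, 0.34, 0.16, 0.04, 0
R0 = Σ lx·mx = 0 + 0 + 0.3978 + 0.36 + 0.1156 + 0 = 0.8734…
Σ x·lx·mx = 2.338…; T = 2.338…/0.8734… = 2.67689…
r ≈ ln(R0)/T = ln(0.8734…)/2.67689… = -0.05057… → -0.051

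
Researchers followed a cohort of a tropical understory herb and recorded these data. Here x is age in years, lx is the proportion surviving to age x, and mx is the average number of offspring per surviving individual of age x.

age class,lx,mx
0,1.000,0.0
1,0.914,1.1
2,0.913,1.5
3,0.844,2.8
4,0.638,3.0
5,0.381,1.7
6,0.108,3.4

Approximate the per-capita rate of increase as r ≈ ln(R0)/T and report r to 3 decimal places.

0.653

R0 = Σ lx·mx = 0 + 1.0054 + 1.3695 + 2.3632 + 1.914 + 0.6477 + 0.3672 = 7.667
Σ x·lx·mx = 23.9317; T = 23.9317/7.667 = 3.12139…
r ≈ ln(R0)/T = ln(7.667)/3.12139… = 0.65257… → 0.653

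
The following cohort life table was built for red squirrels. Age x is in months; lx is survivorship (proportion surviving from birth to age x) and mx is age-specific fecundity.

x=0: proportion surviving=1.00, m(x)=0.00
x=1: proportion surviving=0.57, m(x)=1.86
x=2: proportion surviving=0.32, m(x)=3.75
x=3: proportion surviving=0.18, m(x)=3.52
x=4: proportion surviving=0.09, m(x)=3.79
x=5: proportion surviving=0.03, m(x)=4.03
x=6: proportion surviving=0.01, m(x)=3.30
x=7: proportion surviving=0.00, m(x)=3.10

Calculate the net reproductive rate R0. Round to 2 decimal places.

3.39

lx·mx by age: 0, 1.0602, 1.2, 0.6336, 0.3411, 0.1209, 0.033, 0
R0 = Σ lx·mx = 3.3888 → 3.39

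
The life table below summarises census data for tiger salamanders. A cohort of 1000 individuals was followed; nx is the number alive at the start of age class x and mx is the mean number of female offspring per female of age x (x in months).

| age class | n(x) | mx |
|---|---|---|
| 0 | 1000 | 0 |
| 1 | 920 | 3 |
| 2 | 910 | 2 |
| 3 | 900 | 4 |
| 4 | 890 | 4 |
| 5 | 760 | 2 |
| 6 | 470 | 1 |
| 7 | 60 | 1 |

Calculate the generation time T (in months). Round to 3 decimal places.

lx = nx/n0 = nx/1000: 1, 0.92, 0.91, 0.9, 0.89, 0.76, 0.47, 0.06
lx·mx: 0, 2.76, 1.82, 3.6, 3.56, 1.52, 0.47, 0.06 → R0 = 13.79
x·lx·mx: 0, 2.76, 3.64, 10.8, 14.24, 7.6, 2.82, 0.42 → Σ = 42.28
T = 42.28 / 13.79 = 3.06599… → 3.066

3.066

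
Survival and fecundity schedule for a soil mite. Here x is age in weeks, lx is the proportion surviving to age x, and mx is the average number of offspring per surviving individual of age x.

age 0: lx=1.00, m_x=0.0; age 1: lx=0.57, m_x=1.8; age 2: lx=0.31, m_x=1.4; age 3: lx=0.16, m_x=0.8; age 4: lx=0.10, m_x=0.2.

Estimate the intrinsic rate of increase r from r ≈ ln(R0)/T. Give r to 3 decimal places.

R0 = Σ lx·mx = 0 + 1.026 + 0.434 + 0.128 + 0.02 = 1.608
Σ x·lx·mx = 2.358; T = 2.358/1.608 = 1.46642…
r ≈ ln(R0)/T = ln(1.608)/1.46642… = 0.32391… → 0.324

0.324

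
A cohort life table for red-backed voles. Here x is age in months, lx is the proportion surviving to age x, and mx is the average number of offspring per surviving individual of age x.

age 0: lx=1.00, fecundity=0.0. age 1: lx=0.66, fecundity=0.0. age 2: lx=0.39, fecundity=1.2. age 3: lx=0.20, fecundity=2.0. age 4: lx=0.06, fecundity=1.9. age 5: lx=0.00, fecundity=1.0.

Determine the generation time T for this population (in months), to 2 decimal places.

lx·mx: 0, 0, 0.468, 0.4, 0.114, 0 → R0 = 0.982
x·lx·mx: 0, 0, 0.936, 1.2, 0.456, 0 → Σ = 2.592
T = 2.592 / 0.982 = 2.639511… → 2.64

2.64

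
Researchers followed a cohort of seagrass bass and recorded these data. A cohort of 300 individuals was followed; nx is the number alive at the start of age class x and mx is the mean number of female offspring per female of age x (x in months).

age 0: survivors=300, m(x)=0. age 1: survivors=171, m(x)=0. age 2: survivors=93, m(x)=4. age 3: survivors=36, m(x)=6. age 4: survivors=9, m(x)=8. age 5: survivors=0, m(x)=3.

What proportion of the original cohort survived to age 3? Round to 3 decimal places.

l_3 = n_3/n_0 = 36/300 = 0.12 → 0.120

0.120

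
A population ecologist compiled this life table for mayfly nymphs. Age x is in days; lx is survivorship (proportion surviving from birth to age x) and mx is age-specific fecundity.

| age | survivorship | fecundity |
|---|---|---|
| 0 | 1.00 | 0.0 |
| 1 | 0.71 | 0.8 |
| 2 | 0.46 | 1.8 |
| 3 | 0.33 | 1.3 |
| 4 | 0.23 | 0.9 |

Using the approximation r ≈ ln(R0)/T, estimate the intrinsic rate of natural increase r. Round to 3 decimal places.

0.332

R0 = Σ lx·mx = 0 + 0.568 + 0.828 + 0.429 + 0.207 = 2.032
Σ x·lx·mx = 4.339; T = 4.339/2.032 = 2.13533…
r ≈ ln(R0)/T = ln(2.032)/2.13533… = 0.33204… → 0.332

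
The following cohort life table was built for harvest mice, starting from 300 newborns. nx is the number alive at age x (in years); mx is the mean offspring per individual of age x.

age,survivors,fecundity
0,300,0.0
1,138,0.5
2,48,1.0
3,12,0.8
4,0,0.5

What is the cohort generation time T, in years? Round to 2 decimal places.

lx = nx/n0 = nx/300: 1, 0.46, 0.16, 0.04, 0
lx·mx: 0, 0.23, 0.16, 0.032, 0 → R0 = 0.422
x·lx·mx: 0, 0.23, 0.32, 0.096, 0 → Σ = 0.646
T = 0.646 / 0.422 = 1.530806… → 1.53

1.53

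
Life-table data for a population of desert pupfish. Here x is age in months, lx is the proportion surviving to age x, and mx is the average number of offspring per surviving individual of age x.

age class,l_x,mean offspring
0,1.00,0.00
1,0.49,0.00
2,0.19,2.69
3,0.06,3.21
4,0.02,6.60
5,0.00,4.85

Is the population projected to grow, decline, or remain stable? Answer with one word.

declining

R0 = Σ lx·mx = 0 + 0 + 0.5111 + 0.1926 + 0.132 + 0 = 0.8357
R0 < 1, so the population is declining.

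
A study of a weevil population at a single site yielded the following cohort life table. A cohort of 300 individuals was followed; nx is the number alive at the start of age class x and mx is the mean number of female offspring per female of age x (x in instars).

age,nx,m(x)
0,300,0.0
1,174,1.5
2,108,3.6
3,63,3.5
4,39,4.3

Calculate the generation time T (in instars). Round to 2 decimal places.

lx = nx/n0 = nx/300: 1, 0.58, 0.36, 0.21, 0.13
lx·mx: 0, 0.87, 1.296, 0.735, 0.559 → R0 = 3.46
x·lx·mx: 0, 0.87, 2.592, 2.205, 2.236 → Σ = 7.903
T = 7.903 / 3.46 = 2.284104… → 2.28

2.28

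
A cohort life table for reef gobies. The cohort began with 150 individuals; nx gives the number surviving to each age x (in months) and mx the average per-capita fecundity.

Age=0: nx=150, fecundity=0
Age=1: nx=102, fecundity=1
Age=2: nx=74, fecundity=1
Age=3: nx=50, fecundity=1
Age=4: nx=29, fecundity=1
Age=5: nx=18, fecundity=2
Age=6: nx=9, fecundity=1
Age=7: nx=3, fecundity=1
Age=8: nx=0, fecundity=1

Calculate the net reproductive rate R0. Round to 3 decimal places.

lx = nx/n0 = nx/150: 1, 0.68, 0.49333…, 0.33333…, 0.19333…, 0.12, 0.06, 0.02, 0
lx·mx by age: 0, 0.68, 0.493333…, 0.333333…, 0.193333…, 0.24, 0.06, 0.02, 0
R0 = Σ lx·mx = 2.02… → 2.020

2.020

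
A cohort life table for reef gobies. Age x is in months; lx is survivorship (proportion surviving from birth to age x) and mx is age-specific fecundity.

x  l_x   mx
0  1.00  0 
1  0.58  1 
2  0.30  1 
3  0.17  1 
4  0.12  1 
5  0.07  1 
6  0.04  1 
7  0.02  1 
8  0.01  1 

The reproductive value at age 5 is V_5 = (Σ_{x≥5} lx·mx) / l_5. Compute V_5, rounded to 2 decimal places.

2.00

lx·mx for x ≥ 5: 0.07, 0.04, 0.02, 0.01 → sum = 0.14
V_5 = 0.14 / l_5 = 0.14 / 0.07 = 2 → 2.00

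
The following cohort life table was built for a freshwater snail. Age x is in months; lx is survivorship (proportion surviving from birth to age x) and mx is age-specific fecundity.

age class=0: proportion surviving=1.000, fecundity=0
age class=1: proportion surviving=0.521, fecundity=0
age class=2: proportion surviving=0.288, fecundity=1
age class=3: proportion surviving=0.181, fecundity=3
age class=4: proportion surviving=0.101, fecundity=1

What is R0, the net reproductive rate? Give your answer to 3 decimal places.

0.932

lx·mx by age: 0, 0, 0.288, 0.543, 0.101
R0 = Σ lx·mx = 0.932 → 0.932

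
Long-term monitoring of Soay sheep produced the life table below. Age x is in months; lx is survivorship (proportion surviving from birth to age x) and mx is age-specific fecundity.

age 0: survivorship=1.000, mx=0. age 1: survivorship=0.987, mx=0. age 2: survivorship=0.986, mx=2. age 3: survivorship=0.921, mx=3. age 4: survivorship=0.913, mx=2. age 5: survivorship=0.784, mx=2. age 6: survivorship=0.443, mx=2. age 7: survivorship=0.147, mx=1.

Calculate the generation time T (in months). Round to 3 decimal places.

3.681

lx·mx: 0, 0, 1.972, 2.763, 1.826, 1.568, 0.886, 0.147 → R0 = 9.162
x·lx·mx: 0, 0, 3.944, 8.289, 7.304, 7.84, 5.316, 1.029 → Σ = 33.722
T = 33.722 / 9.162 = 3.680637… → 3.681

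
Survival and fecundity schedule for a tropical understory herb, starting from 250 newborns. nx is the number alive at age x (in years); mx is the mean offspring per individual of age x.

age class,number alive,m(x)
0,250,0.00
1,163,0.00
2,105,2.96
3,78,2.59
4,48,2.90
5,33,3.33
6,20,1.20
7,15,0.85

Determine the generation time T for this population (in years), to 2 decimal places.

3.21

lx = nx/n0 = nx/250: 1, 0.652, 0.42, 0.312, 0.192, 0.132, 0.08, 0.06
lx·mx: 0, 0, 1.2432, 0.80808, 0.5568, 0.43956, 0.096, 0.051 → R0 = 3.19464
x·lx·mx: 0, 0, 2.4864, 2.42424, 2.2272, 2.1978, 0.576, 0.357 → Σ = 10.26864
T = 10.26864 / 3.19464 = 3.214334… → 3.21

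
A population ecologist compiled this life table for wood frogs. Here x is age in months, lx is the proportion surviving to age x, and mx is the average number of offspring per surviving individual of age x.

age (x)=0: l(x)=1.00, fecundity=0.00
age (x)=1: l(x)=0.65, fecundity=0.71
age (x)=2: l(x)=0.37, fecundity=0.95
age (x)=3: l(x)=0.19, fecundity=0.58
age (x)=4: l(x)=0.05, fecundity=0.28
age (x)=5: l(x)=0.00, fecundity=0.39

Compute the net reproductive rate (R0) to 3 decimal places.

lx·mx by age: 0, 0.4615, 0.3515, 0.1102, 0.014, 0
R0 = Σ lx·mx = 0.9372 → 0.937

0.937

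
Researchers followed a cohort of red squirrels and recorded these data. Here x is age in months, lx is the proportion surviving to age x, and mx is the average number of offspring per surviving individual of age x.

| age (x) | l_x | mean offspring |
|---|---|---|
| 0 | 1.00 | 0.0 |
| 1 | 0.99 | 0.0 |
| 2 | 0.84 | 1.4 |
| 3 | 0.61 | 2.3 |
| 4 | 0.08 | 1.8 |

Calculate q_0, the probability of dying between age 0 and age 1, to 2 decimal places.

0.01

q_0 = (l_0 − l_1) / l_0 = (1 − 0.99) / 1
     = 0.01 / 1 = 0.01 → 0.01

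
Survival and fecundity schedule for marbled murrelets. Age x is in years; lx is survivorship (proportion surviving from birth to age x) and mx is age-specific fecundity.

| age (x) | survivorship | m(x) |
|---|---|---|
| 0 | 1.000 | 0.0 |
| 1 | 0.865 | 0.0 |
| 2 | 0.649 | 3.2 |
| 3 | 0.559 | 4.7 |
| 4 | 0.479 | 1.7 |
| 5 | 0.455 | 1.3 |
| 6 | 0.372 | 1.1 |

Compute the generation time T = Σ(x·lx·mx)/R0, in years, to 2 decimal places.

lx·mx: 0, 0, 2.0768, 2.6273, 0.8143, 0.5915, 0.4092 → R0 = 6.5191
x·lx·mx: 0, 0, 4.1536, 7.8819, 3.2572, 2.9575, 2.4552 → Σ = 20.7054
T = 20.7054 / 6.5191 = 3.176113… → 3.18

3.18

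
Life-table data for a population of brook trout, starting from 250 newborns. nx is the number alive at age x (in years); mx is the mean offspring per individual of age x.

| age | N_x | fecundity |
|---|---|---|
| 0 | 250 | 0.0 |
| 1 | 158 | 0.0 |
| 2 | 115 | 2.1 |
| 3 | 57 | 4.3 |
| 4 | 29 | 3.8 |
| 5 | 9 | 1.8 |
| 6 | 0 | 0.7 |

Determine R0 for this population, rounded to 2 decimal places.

lx = nx/n0 = nx/250: 1, 0.632, 0.46, 0.228, 0.116, 0.036, 0
lx·mx by age: 0, 0, 0.966, 0.9804, 0.4408, 0.0648, 0
R0 = Σ lx·mx = 2.452 → 2.45

2.45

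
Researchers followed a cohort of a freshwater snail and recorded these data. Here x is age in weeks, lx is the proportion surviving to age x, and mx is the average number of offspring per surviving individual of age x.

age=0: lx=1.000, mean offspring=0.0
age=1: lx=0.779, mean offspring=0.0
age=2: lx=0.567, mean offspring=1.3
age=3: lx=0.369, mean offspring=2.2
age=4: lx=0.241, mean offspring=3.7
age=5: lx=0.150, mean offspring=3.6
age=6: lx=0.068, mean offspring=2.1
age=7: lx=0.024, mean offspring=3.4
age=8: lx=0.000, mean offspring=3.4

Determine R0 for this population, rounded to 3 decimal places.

lx·mx by age: 0, 0, 0.7371, 0.8118, 0.8917, 0.54, 0.1428, 0.0816, 0
R0 = Σ lx·mx = 3.205 → 3.205

3.205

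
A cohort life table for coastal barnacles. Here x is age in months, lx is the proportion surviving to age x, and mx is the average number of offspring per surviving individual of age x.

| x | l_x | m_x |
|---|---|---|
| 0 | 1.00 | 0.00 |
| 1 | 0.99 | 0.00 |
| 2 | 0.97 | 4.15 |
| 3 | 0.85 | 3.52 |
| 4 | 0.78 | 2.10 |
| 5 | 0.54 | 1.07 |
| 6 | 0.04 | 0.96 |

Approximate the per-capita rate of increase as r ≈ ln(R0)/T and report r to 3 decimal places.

R0 = Σ lx·mx = 0 + 0 + 4.0255 + 2.992 + 1.638 + 0.5778 + 0.0384 = 9.2717
Σ x·lx·mx = 26.6984; T = 26.6984/9.2717 = 2.87956…
r ≈ ln(R0)/T = ln(9.2717)/2.87956… = 0.77337… → 0.773

0.773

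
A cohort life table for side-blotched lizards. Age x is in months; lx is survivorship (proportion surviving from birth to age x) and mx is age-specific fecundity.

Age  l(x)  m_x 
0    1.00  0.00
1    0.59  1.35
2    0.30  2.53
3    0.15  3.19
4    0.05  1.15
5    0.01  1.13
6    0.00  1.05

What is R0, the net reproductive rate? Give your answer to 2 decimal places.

2.10

lx·mx by age: 0, 0.7965, 0.759, 0.4785, 0.0575, 0.0113, 0
R0 = Σ lx·mx = 2.1028 → 2.10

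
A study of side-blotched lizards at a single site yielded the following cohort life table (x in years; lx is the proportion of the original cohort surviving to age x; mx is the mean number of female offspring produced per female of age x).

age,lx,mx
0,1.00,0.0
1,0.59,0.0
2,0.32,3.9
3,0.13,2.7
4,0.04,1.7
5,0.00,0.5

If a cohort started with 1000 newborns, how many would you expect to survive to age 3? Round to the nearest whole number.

130

Expected survivors = N0 · l_3 = 1000 × 0.13 = 130 → 130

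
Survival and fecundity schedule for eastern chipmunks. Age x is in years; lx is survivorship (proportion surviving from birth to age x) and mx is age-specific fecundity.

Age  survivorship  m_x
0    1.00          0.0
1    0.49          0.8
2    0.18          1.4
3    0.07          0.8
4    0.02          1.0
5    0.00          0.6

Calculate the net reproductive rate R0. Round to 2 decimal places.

lx·mx by age: 0, 0.392, 0.252, 0.056, 0.02, 0
R0 = Σ lx·mx = 0.72 → 0.72

0.72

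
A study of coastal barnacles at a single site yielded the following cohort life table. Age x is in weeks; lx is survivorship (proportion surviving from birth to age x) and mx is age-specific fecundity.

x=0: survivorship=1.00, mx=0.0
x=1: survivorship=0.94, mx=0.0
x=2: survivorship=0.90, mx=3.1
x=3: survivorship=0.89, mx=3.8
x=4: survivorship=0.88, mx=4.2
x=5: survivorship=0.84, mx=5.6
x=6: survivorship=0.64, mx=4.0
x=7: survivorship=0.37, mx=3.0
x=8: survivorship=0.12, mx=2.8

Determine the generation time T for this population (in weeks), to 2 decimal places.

lx·mx: 0, 0, 2.79, 3.382, 3.696, 4.704, 2.56, 1.11, 0.336 → R0 = 18.578
x·lx·mx: 0, 0, 5.58, 10.146, 14.784, 23.52, 15.36, 7.77, 2.688 → Σ = 79.848
T = 79.848 / 18.578 = 4.297987… → 4.30

4.30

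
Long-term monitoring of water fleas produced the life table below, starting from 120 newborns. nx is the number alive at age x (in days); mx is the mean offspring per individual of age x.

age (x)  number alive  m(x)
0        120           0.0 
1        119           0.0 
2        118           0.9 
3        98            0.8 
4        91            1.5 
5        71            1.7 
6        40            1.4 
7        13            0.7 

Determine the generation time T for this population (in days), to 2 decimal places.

lx = nx/n0 = nx/120: 1, 0.99167…, 0.98333…, 0.81667…, 0.75833…, 0.59167…, 0.33333…, 0.10833…
lx·mx: 0, 0, 0.885…, 0.653333…, 1.1375…, 1.005833…, 0.466667…, 0.075833… → R0 = 4.224167…
x·lx·mx: 0, 0, 1.77…, 1.96…, 4.55…, 5.029167…, 2.8…, 0.530833… → Σ = 16.64…
T = 16.64… / 4.224167… = 3.939239… → 3.94

3.94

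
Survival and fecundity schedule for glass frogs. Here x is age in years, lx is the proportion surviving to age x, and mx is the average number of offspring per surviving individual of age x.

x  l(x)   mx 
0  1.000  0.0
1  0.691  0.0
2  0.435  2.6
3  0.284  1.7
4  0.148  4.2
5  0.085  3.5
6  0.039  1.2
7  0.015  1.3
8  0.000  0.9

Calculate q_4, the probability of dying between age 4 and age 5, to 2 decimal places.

q_4 = (l_4 − l_5) / l_4 = (0.148 − 0.085) / 0.148
     = 0.063 / 0.148 = 0.425676… → 0.43

0.43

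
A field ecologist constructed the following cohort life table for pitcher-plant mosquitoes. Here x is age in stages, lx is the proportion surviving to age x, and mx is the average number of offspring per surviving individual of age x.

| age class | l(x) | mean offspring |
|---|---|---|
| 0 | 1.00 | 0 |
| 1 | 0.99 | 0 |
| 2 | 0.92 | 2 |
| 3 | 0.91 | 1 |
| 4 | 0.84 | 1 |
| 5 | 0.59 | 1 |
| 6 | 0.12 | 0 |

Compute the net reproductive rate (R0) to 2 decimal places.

lx·mx by age: 0, 0, 1.84, 0.91, 0.84, 0.59, 0
R0 = Σ lx·mx = 4.18 → 4.18

4.18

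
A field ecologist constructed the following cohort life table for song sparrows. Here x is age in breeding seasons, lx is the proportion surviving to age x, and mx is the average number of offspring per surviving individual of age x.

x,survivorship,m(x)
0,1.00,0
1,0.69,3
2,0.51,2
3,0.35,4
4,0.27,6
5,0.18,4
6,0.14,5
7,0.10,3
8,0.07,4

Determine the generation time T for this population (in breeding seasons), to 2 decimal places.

lx·mx: 0, 2.07, 1.02, 1.4, 1.62, 0.72, 0.7, 0.3, 0.28 → R0 = 8.11
x·lx·mx: 0, 2.07, 2.04, 4.2, 6.48, 3.6, 4.2, 2.1, 2.24 → Σ = 26.93
T = 26.93 / 8.11 = 3.320592… → 3.32

3.32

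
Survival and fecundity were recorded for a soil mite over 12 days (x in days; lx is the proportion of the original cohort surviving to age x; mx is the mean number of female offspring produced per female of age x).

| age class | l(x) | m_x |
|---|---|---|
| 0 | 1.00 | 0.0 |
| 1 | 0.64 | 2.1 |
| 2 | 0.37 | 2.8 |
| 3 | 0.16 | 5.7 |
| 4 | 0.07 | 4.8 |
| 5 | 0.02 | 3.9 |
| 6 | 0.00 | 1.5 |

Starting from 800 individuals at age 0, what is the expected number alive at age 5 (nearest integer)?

Expected survivors = N0 · l_5 = 800 × 0.02 = 16 → 16

16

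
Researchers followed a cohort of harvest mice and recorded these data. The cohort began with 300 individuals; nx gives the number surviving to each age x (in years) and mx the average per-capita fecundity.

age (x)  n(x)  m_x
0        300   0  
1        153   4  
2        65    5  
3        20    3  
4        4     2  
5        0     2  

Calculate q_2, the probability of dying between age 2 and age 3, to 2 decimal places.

0.69

lx = nx/n0 = nx/300: 1, 0.51, 0.21667…, 0.06667…, 0.01333…, 0
q_2 = (l_2 − l_3) / l_2 = (0.216667… − 0.066667…) / 0.216667…
     = 0.15… / 0.216667… = 0.692308… → 0.69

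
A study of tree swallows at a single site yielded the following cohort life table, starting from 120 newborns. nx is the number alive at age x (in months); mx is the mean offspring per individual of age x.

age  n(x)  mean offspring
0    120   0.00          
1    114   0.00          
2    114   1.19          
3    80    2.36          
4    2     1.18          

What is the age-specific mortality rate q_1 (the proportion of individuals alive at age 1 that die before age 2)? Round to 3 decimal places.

lx = nx/n0 = nx/120: 1, 0.95, 0.95, 0.66667…, 0.01667…
q_1 = (l_1 − l_2) / l_1 = (0.95 − 0.95) / 0.95
     = 0 / 0.95 = 0 → 0.000

0.000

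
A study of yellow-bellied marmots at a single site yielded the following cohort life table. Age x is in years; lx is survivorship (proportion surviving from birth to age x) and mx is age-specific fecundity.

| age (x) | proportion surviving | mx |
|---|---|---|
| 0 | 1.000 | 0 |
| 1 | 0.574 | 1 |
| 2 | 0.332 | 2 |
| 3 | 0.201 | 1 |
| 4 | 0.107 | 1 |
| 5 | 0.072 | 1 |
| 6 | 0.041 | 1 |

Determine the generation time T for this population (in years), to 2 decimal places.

lx·mx: 0, 0.574, 0.664, 0.201, 0.107, 0.072, 0.041 → R0 = 1.659
x·lx·mx: 0, 0.574, 1.328, 0.603, 0.428, 0.36, 0.246 → Σ = 3.539
T = 3.539 / 1.659 = 2.133213… → 2.13

2.13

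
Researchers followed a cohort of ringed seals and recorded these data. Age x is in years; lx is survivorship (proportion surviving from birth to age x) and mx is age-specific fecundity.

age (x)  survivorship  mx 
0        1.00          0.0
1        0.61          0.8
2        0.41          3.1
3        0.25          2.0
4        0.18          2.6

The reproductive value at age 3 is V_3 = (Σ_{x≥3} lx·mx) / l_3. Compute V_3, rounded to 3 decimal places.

3.872

lx·mx for x ≥ 3: 0.5, 0.468 → sum = 0.968
V_3 = 0.968 / l_3 = 0.968 / 0.25 = 3.872 → 3.872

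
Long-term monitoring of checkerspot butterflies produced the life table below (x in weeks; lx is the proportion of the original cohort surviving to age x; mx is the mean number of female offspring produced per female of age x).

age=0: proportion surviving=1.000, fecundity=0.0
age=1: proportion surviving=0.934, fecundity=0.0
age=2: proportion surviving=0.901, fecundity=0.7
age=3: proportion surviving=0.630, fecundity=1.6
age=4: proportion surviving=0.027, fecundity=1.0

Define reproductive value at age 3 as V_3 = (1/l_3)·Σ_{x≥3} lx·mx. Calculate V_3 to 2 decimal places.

1.64

lx·mx for x ≥ 3: 1.008, 0.027 → sum = 1.035
V_3 = 1.035 / l_3 = 1.035 / 0.63 = 1.642857… → 1.64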